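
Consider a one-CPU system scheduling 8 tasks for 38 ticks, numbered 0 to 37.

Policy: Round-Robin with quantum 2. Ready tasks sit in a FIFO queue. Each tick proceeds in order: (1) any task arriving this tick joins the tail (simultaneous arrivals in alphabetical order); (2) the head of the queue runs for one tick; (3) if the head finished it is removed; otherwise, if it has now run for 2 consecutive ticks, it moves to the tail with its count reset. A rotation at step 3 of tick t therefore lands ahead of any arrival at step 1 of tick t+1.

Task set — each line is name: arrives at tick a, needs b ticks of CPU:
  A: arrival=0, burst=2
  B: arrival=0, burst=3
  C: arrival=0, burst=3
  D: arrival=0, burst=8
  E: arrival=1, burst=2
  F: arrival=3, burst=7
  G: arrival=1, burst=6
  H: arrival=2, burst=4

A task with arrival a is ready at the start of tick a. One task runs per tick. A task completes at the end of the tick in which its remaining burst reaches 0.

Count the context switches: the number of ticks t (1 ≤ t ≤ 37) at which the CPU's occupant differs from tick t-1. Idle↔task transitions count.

t=0: queue=[A,B,C,D] q_used=0 → run A
t=1: queue=[A,B,C,D,E,G] q_used=1 → run A
t=2: queue=[B,C,D,E,G,H] q_used=0 → run B
t=3: queue=[B,C,D,E,G,H,F] q_used=1 → run B
t=4: queue=[C,D,E,G,H,F,B] q_used=0 → run C
t=5: queue=[C,D,E,G,H,F,B] q_used=1 → run C
t=6: queue=[D,E,G,H,F,B,C] q_used=0 → run D
t=7: queue=[D,E,G,H,F,B,C] q_used=1 → run D
t=8: queue=[E,G,H,F,B,C,D] q_used=0 → run E
t=9: queue=[E,G,H,F,B,C,D] q_used=1 → run E
t=10: queue=[G,H,F,B,C,D] q_used=0 → run G
t=11: queue=[G,H,F,B,C,D] q_used=1 → run G
t=12: queue=[H,F,B,C,D,G] q_used=0 → run H
t=13: queue=[H,F,B,C,D,G] q_used=1 → run H
t=14: queue=[F,B,C,D,G,H] q_used=0 → run F
t=15: queue=[F,B,C,D,G,H] q_used=1 → run F
t=16: queue=[B,C,D,G,H,F] q_used=0 → run B
t=17: queue=[C,D,G,H,F] q_used=0 → run C
t=18: queue=[D,G,H,F] q_used=0 → run D
t=19: queue=[D,G,H,F] q_used=1 → run D
t=20: queue=[G,H,F,D] q_used=0 → run G
t=21: queue=[G,H,F,D] q_used=1 → run G
t=22: queue=[H,F,D,G] q_used=0 → run H
t=23: queue=[H,F,D,G] q_used=1 → run H
t=24: queue=[F,D,G] q_used=0 → run F
t=25: queue=[F,D,G] q_used=1 → run F
t=26: queue=[D,G,F] q_used=0 → run D
t=27: queue=[D,G,F] q_used=1 → run D
t=28: queue=[G,F,D] q_used=0 → run G
t=29: queue=[G,F,D] q_used=1 → run G
t=30: queue=[F,D] q_used=0 → run F
t=31: queue=[F,D] q_used=1 → run F
t=32: queue=[D,F] q_used=0 → run D
t=33: queue=[D,F] q_used=1 → run D
t=34: queue=[F] q_used=0 → run F
t=35: (idle)
t=36: (idle)
t=37: (idle)

context switches = 19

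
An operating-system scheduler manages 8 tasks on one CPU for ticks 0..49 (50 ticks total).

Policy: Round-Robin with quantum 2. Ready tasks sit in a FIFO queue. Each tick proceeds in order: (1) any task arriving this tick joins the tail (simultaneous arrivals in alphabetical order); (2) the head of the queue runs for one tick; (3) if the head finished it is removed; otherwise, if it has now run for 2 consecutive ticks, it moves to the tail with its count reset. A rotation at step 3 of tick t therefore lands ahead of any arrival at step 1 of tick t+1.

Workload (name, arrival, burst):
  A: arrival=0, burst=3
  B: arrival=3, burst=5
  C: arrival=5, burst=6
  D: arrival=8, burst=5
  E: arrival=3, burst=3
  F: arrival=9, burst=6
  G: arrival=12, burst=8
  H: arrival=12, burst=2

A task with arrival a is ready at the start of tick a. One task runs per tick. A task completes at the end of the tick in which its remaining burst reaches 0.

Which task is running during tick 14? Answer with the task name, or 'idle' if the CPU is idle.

running at tick 14 = B

t=0: queue=[A] q_used=0 → run A
t=1: queue=[A] q_used=1 → run A
t=2: queue=[A] q_used=0 → run A
t=3: queue=[B,E] q_used=0 → run B
t=4: queue=[B,E] q_used=1 → run B
t=5: queue=[E,B,C] q_used=0 → run E
t=6: queue=[E,B,C] q_used=1 → run E
t=7: queue=[B,C,E] q_used=0 → run B
t=8: queue=[B,C,E,D] q_used=1 → run B
t=9: queue=[C,E,D,B,F] q_used=0 → run C
t=10: queue=[C,E,D,B,F] q_used=1 → run C
t=11: queue=[E,D,B,F,C] q_used=0 → run E
t=12: queue=[D,B,F,C,G,H] q_used=0 → run D
t=13: queue=[D,B,F,C,G,H] q_used=1 → run D
t=14: queue=[B,F,C,G,H,D] q_used=0 → run B
t=15: queue=[F,C,G,H,D] q_used=0 → run F
t=16: queue=[F,C,G,H,D] q_used=1 → run F
t=17: queue=[C,G,H,D,F] q_used=0 → run C
t=18: queue=[C,G,H,D,F] q_used=1 → run C
t=19: queue=[G,H,D,F,C] q_used=0 → run G
t=20: queue=[G,H,D,F,C] q_used=1 → run G
t=21: queue=[H,D,F,C,G] q_used=0 → run H
t=22: queue=[H,D,F,C,G] q_used=1 → run H
t=23: queue=[D,F,C,G] q_used=0 → run D
t=24: queue=[D,F,C,G] q_used=1 → run D
t=25: queue=[F,C,G,D] q_used=0 → run F
t=26: queue=[F,C,G,D] q_used=1 → run F
t=27: queue=[C,G,D,F] q_used=0 → run C
t=28: queue=[C,G,D,F] q_used=1 → run C
t=29: queue=[G,D,F] q_used=0 → run G
t=30: queue=[G,D,F] q_used=1 → run G
t=31: queue=[D,F,G] q_used=0 → run D
t=32: queue=[F,G] q_used=0 → run F
t=33: queue=[F,G] q_used=1 → run F
t=34: queue=[G] q_used=0 → run G
t=35: queue=[G] q_used=1 → run G
t=36: queue=[G] q_used=0 → run G
t=37: queue=[G] q_used=1 → run G
t=38: (idle)
t=39: (idle)
t=40: (idle)
t=41: (idle)
t=42: (idle)
t=43: (idle)
t=44: (idle)
t=45: (idle)
t=46: (idle)
t=47: (idle)
t=48: (idle)
t=49: (idle)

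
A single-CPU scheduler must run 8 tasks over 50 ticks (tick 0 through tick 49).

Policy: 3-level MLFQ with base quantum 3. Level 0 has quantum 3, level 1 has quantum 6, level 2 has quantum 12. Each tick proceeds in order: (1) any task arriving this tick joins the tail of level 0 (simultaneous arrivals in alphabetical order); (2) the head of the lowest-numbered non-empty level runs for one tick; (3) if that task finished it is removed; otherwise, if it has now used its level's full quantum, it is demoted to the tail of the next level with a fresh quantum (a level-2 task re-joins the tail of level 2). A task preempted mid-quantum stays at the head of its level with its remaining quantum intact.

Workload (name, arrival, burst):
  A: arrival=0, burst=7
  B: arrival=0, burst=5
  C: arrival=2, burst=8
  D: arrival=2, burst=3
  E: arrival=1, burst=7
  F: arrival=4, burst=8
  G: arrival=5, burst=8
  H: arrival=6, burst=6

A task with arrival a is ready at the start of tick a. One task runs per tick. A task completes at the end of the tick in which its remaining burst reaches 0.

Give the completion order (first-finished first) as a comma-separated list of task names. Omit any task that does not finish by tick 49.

t=0: L0/L1/L2 = AB/-/- → run A
t=1: L0/L1/L2 = ABE/-/- → run A
t=2: L0/L1/L2 = ABECD/-/- → run A
t=3: L0/L1/L2 = BECD/A/- → run B
t=4: L0/L1/L2 = BECDF/A/- → run B
t=5: L0/L1/L2 = BECDFG/A/- → run B
t=6: L0/L1/L2 = ECDFGH/AB/- → run E
t=7: L0/L1/L2 = ECDFGH/AB/- → run E
t=8: L0/L1/L2 = ECDFGH/AB/- → run E
t=9: L0/L1/L2 = CDFGH/ABE/- → run C
t=10: L0/L1/L2 = CDFGH/ABE/- → run C
t=11: L0/L1/L2 = CDFGH/ABE/- → run C
t=12: L0/L1/L2 = DFGH/ABEC/- → run D
t=13: L0/L1/L2 = DFGH/ABEC/- → run D
t=14: L0/L1/L2 = DFGH/ABEC/- → run D
t=15: L0/L1/L2 = FGH/ABEC/- → run F
t=16: L0/L1/L2 = FGH/ABEC/- → run F
t=17: L0/L1/L2 = FGH/ABEC/- → run F
t=18: L0/L1/L2 = GH/ABECF/- → run G
t=19: L0/L1/L2 = GH/ABECF/- → run G
t=20: L0/L1/L2 = GH/ABECF/- → run G
t=21: L0/L1/L2 = H/ABECFG/- → run H
t=22: L0/L1/L2 = H/ABECFG/- → run H
t=23: L0/L1/L2 = H/ABECFG/- → run H
t=24: L0/L1/L2 = -/ABECFGH/- → run A
t=25: L0/L1/L2 = -/ABECFGH/- → run A
t=26: L0/L1/L2 = -/ABECFGH/- → run A
t=27: L0/L1/L2 = -/ABECFGH/- → run A
t=28: L0/L1/L2 = -/BECFGH/- → run B
t=29: L0/L1/L2 = -/BECFGH/- → run B
t=30: L0/L1/L2 = -/ECFGH/- → run E
t=31: L0/L1/L2 = -/ECFGH/- → run E
t=32: L0/L1/L2 = -/ECFGH/- → run E
t=33: L0/L1/L2 = -/ECFGH/- → run E
t=34: L0/L1/L2 = -/CFGH/- → run C
t=35: L0/L1/L2 = -/CFGH/- → run C
t=36: L0/L1/L2 = -/CFGH/- → run C
t=37: L0/L1/L2 = -/CFGH/- → run C
t=38: L0/L1/L2 = -/CFGH/- → run C
t=39: L0/L1/L2 = -/FGH/- → run F
t=40: L0/L1/L2 = -/FGH/- → run F
t=41: L0/L1/L2 = -/FGH/- → run F
t=42: L0/L1/L2 = -/FGH/- → run F
t=43: L0/L1/L2 = -/FGH/- → run F
t=44: L0/L1/L2 = -/GH/- → run G
t=45: L0/L1/L2 = -/GH/- → run G
t=46: L0/L1/L2 = -/GH/- → run G
t=47: L0/L1/L2 = -/GH/- → run G
t=48: L0/L1/L2 = -/GH/- → run G
t=49: L0/L1/L2 = -/H/- → run H

completion order = D, A, B, E, C, F, G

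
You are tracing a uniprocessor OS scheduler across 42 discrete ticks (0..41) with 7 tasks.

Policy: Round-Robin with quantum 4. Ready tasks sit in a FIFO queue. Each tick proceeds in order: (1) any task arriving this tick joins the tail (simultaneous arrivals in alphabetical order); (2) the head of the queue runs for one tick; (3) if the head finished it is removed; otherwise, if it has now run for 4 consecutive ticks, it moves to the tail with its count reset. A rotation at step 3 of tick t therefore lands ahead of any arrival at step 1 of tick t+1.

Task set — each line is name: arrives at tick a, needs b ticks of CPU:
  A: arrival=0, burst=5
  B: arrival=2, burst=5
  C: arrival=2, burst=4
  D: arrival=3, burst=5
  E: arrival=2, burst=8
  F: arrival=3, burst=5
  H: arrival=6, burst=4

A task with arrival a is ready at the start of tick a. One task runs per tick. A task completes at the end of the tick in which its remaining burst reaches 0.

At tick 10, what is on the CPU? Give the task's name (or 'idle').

running at tick 10 = C

t=0: queue=[A] q_used=0 → run A
t=1: queue=[A] q_used=1 → run A
t=2: queue=[A,B,C,E] q_used=2 → run A
t=3: queue=[A,B,C,E,D,F] q_used=3 → run A
t=4: queue=[B,C,E,D,F,A] q_used=0 → run B
t=5: queue=[B,C,E,D,F,A] q_used=1 → run B
t=6: queue=[B,C,E,D,F,A,H] q_used=2 → run B
t=7: queue=[B,C,E,D,F,A,H] q_used=3 → run B
t=8: queue=[C,E,D,F,A,H,B] q_used=0 → run C
t=9: queue=[C,E,D,F,A,H,B] q_used=1 → run C
t=10: queue=[C,E,D,F,A,H,B] q_used=2 → run C
t=11: queue=[C,E,D,F,A,H,B] q_used=3 → run C
t=12: queue=[E,D,F,A,H,B] q_used=0 → run E
t=13: queue=[E,D,F,A,H,B] q_used=1 → run E
t=14: queue=[E,D,F,A,H,B] q_used=2 → run E
t=15: queue=[E,D,F,A,H,B] q_used=3 → run E
t=16: queue=[D,F,A,H,B,E] q_used=0 → run D
t=17: queue=[D,F,A,H,B,E] q_used=1 → run D
t=18: queue=[D,F,A,H,B,E] q_used=2 → run D
t=19: queue=[D,F,A,H,B,E] q_used=3 → run D
t=20: queue=[F,A,H,B,E,D] q_used=0 → run F
t=21: queue=[F,A,H,B,E,D] q_used=1 → run F
t=22: queue=[F,A,H,B,E,D] q_used=2 → run F
t=23: queue=[F,A,H,B,E,D] q_used=3 → run F
t=24: queue=[A,H,B,E,D,F] q_used=0 → run A
t=25: queue=[H,B,E,D,F] q_used=0 → run H
t=26: queue=[H,B,E,D,F] q_used=1 → run H
t=27: queue=[H,B,E,D,F] q_used=2 → run H
t=28: queue=[H,B,E,D,F] q_used=3 → run H
t=29: queue=[B,E,D,F] q_used=0 → run B
t=30: queue=[E,D,F] q_used=0 → run E
t=31: queue=[E,D,F] q_used=1 → run E
t=32: queue=[E,D,F] q_used=2 → run E
t=33: queue=[E,D,F] q_used=3 → run E
t=34: queue=[D,F] q_used=0 → run D
t=35: queue=[F] q_used=0 → run F
t=36: (idle)
t=37: (idle)
t=38: (idle)
t=39: (idle)
t=40: (idle)
t=41: (idle)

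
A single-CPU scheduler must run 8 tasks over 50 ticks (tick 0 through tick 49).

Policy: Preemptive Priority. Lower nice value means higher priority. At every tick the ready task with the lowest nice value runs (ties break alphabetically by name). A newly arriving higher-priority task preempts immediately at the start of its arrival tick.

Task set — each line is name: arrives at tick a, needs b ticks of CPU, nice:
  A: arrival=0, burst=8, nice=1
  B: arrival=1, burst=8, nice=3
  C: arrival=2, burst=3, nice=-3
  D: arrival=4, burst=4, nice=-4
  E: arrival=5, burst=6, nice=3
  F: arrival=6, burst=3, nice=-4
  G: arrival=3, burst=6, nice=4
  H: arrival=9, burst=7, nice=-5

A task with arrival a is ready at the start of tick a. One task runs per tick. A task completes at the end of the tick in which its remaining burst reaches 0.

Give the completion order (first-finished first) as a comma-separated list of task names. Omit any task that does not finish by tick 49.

completion order = D, H, F, C, A, B, E, G

t=0: ready={A} → run A
t=1: ready={A,B} → run A
t=2: ready={A,B,C} → run C
t=3: ready={A,B,C,G} → run C
t=4: ready={A,B,C,D,G} → run D
t=5: ready={A,B,C,D,E,G} → run D
t=6: ready={A,B,C,D,E,F,G} → run D
t=7: ready={A,B,C,D,E,F,G} → run D
t=8: ready={A,B,C,E,F,G} → run F
t=9: ready={A,B,C,E,F,G,H} → run H
t=10: ready={A,B,C,E,F,G,H} → run H
t=11: ready={A,B,C,E,F,G,H} → run H
t=12: ready={A,B,C,E,F,G,H} → run H
t=13: ready={A,B,C,E,F,G,H} → run H
t=14: ready={A,B,C,E,F,G,H} → run H
t=15: ready={A,B,C,E,F,G,H} → run H
t=16: ready={A,B,C,E,F,G} → run F
t=17: ready={A,B,C,E,F,G} → run F
t=18: ready={A,B,C,E,G} → run C
t=19: ready={A,B,E,G} → run A
t=20: ready={A,B,E,G} → run A
t=21: ready={A,B,E,G} → run A
t=22: ready={A,B,E,G} → run A
t=23: ready={A,B,E,G} → run A
t=24: ready={A,B,E,G} → run A
t=25: ready={B,E,G} → run B
t=26: ready={B,E,G} → run B
t=27: ready={B,E,G} → run B
t=28: ready={B,E,G} → run B
t=29: ready={B,E,G} → run B
t=30: ready={B,E,G} → run B
t=31: ready={B,E,G} → run B
t=32: ready={B,E,G} → run B
t=33: ready={E,G} → run E
t=34: ready={E,G} → run E
t=35: ready={E,G} → run E
t=36: ready={E,G} → run E
t=37: ready={E,G} → run E
t=38: ready={E,G} → run E
t=39: ready={G} → run G
t=40: ready={G} → run G
t=41: ready={G} → run G
t=42: ready={G} → run G
t=43: ready={G} → run G
t=44: ready={G} → run G
t=45: (idle)
t=46: (idle)
t=47: (idle)
t=48: (idle)
t=49: (idle)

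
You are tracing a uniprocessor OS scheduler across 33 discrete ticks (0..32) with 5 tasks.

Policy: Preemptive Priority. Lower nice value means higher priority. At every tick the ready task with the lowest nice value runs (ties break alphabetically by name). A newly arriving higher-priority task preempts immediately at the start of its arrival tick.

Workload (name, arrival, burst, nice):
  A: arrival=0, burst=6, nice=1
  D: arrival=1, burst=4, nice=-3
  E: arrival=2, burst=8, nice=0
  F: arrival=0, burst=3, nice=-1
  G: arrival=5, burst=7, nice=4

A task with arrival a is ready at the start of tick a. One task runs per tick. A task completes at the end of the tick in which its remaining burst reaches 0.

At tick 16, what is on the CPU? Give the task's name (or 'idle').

t=0: ready={A,F} → run F
t=1: ready={A,D,F} → run D
t=2: ready={A,D,E,F} → run D
t=3: ready={A,D,E,F} → run D
t=4: ready={A,D,E,F} → run D
t=5: ready={A,E,F,G} → run F
t=6: ready={A,E,F,G} → run F
t=7: ready={A,E,G} → run E
t=8: ready={A,E,G} → run E
t=9: ready={A,E,G} → run E
t=10: ready={A,E,G} → run E
t=11: ready={A,E,G} → run E
t=12: ready={A,E,G} → run E
t=13: ready={A,E,G} → run E
t=14: ready={A,E,G} → run E
t=15: ready={A,G} → run A
t=16: ready={A,G} → run A
t=17: ready={A,G} → run A
t=18: ready={A,G} → run A
t=19: ready={A,G} → run A
t=20: ready={A,G} → run A
t=21: ready={G} → run G
t=22: ready={G} → run G
t=23: ready={G} → run G
t=24: ready={G} → run G
t=25: ready={G} → run G
t=26: ready={G} → run G
t=27: ready={G} → run G
t=28: (idle)
t=29: (idle)
t=30: (idle)
t=31: (idle)
t=32: (idle)

running at tick 16 = A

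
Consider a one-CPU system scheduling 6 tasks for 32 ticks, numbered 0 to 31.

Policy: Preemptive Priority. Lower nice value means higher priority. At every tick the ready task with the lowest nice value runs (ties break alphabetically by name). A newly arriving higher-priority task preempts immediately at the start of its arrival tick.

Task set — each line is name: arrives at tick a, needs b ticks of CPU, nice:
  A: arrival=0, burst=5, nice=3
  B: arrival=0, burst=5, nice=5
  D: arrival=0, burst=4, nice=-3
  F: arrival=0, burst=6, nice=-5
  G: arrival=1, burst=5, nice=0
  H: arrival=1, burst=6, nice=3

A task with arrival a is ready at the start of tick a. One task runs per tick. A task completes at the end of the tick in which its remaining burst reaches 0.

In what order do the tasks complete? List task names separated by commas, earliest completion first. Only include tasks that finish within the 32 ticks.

t=0: ready={A,B,D,F} → run F
t=1: ready={A,B,D,F,G,H} → run F
t=2: ready={A,B,D,F,G,H} → run F
t=3: ready={A,B,D,F,G,H} → run F
t=4: ready={A,B,D,F,G,H} → run F
t=5: ready={A,B,D,F,G,H} → run F
t=6: ready={A,B,D,G,H} → run D
t=7: ready={A,B,D,G,H} → run D
t=8: ready={A,B,D,G,H} → run D
t=9: ready={A,B,D,G,H} → run D
t=10: ready={A,B,G,H} → run G
t=11: ready={A,B,G,H} → run G
t=12: ready={A,B,G,H} → run G
t=13: ready={A,B,G,H} → run G
t=14: ready={A,B,G,H} → run G
t=15: ready={A,B,H} → run A
t=16: ready={A,B,H} → run A
t=17: ready={A,B,H} → run A
t=18: ready={A,B,H} → run A
t=19: ready={A,B,H} → run A
t=20: ready={B,H} → run H
t=21: ready={B,H} → run H
t=22: ready={B,H} → run H
t=23: ready={B,H} → run H
t=24: ready={B,H} → run H
t=25: ready={B,H} → run H
t=26: ready={B} → run B
t=27: ready={B} → run B
t=28: ready={B} → run B
t=29: ready={B} → run B
t=30: ready={B} → run B
t=31: (idle)

completion order = F, D, G, A, H, B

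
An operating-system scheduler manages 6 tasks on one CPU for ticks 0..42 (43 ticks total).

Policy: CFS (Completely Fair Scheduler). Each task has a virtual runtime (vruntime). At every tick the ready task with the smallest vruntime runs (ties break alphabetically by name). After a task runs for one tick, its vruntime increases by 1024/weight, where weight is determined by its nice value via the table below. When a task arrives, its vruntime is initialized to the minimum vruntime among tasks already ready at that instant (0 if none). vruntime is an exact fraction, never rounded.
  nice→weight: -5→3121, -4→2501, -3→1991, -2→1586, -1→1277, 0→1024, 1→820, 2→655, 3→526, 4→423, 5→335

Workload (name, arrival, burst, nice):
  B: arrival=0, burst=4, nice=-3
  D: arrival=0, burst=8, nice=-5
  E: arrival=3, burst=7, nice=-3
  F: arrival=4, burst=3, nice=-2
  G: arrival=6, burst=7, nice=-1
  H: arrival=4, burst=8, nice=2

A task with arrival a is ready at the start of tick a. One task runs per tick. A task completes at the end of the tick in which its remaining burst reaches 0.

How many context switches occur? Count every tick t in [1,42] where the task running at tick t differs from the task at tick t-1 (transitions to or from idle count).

t=0: vr[B=0 D=0] → run B
t=1: vr[B=1024/1991 D=0] → run D
t=2: vr[B=1024/1991 D=1024/3121] → run D
t=3: vr[B=1024/1991 D=2048/3121 E=1024/1991] → run B
t=4: vr[B=2048/1991 D=2048/3121 E=1024/1991 F=1024/1991 H=1024/1991] → run E
t=5: vr[B=2048/1991 D=2048/3121 E=2048/1991 F=1024/1991 H=1024/1991] → run F
t=6: vr[B=2048/1991 D=2048/3121 E=2048/1991 F=1831424/1578863 G=1024/1991 H=1024/1991] → run G
t=7: vr[B=2048/1991 D=2048/3121 E=2048/1991 F=1831424/1578863 G=3346432/2542507 H=1024/1991] → run H
t=8: vr[B=2048/1991 D=2048/3121 E=2048/1991 F=1831424/1578863 G=3346432/2542507 H=2709504/1304105] → run D
t=9: vr[B=2048/1991 D=3072/3121 E=2048/1991 F=1831424/1578863 G=3346432/2542507 H=2709504/1304105] → run D
t=10: vr[B=2048/1991 D=4096/3121 E=2048/1991 F=1831424/1578863 G=3346432/2542507 H=2709504/1304105] → run B
t=11: vr[B=3072/1991 D=4096/3121 E=2048/1991 F=1831424/1578863 G=3346432/2542507 H=2709504/1304105] → run E
t=12: vr[B=3072/1991 D=4096/3121 E=3072/1991 F=1831424/1578863 G=3346432/2542507 H=2709504/1304105] → run F
t=13: vr[B=3072/1991 D=4096/3121 E=3072/1991 F=2850816/1578863 G=3346432/2542507 H=2709504/1304105] → run D
t=14: vr[B=3072/1991 D=5120/3121 E=3072/1991 F=2850816/1578863 G=3346432/2542507 H=2709504/1304105] → run G
t=15: vr[B=3072/1991 D=5120/3121 E=3072/1991 F=2850816/1578863 G=5385216/2542507 H=2709504/1304105] → run B
t=16: vr[D=5120/3121 E=3072/1991 F=2850816/1578863 G=5385216/2542507 H=2709504/1304105] → run E
t=17: vr[D=5120/3121 E=4096/1991 F=2850816/1578863 G=5385216/2542507 H=2709504/1304105] → run D
t=18: vr[D=6144/3121 E=4096/1991 F=2850816/1578863 G=5385216/2542507 H=2709504/1304105] → run F
t=19: vr[D=6144/3121 E=4096/1991 G=5385216/2542507 H=2709504/1304105] → run D
t=20: vr[D=7168/3121 E=4096/1991 G=5385216/2542507 H=2709504/1304105] → run E
t=21: vr[D=7168/3121 E=5120/1991 G=5385216/2542507 H=2709504/1304105] → run H
t=22: vr[D=7168/3121 E=5120/1991 G=5385216/2542507 H=4748288/1304105] → run G
t=23: vr[D=7168/3121 E=5120/1991 G=7424000/2542507 H=4748288/1304105] → run D
t=24: vr[E=5120/1991 G=7424000/2542507 H=4748288/1304105] → run E
t=25: vr[E=6144/1991 G=7424000/2542507 H=4748288/1304105] → run G
t=26: vr[E=6144/1991 G=9462784/2542507 H=4748288/1304105] → run E
t=27: vr[E=7168/1991 G=9462784/2542507 H=4748288/1304105] → run E
t=28: vr[G=9462784/2542507 H=4748288/1304105] → run H
t=29: vr[G=9462784/2542507 H=6787072/1304105] → run G
t=30: vr[G=11501568/2542507 H=6787072/1304105] → run G
t=31: vr[G=13540352/2542507 H=6787072/1304105] → run H
t=32: vr[G=13540352/2542507 H=8825856/1304105] → run G
t=33: vr[H=8825856/1304105] → run H
t=34: vr[H=2172928/260821] → run H
t=35: vr[H=12903424/1304105] → run H
t=36: vr[H=14942208/1304105] → run H
t=37: (idle)
t=38: (idle)
t=39: (idle)
t=40: (idle)
t=41: (idle)
t=42: (idle)

context switches = 30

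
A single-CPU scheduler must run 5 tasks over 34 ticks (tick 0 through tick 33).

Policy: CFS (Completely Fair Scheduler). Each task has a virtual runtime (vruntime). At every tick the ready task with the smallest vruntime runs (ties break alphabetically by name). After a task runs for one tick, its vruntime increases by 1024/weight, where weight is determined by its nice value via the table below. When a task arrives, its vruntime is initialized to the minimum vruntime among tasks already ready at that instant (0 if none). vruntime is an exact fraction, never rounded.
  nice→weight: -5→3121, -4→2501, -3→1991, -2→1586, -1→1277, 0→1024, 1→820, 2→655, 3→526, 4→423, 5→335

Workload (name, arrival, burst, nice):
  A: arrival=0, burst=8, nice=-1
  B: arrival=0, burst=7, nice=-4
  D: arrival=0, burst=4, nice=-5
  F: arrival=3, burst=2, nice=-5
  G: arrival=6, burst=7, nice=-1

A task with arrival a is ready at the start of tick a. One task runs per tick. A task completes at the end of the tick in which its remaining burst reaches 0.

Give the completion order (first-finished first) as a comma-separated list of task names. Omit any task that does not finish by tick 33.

completion order = F, D, B, G, A

t=0: vr[A=0 B=0 D=0] → run A
t=1: vr[A=1024/1277 B=0 D=0] → run B
t=2: vr[A=1024/1277 B=1024/2501 D=0] → run D
t=3: vr[A=1024/1277 B=1024/2501 D=1024/3121 F=1024/3121] → run D
t=4: vr[A=1024/1277 B=1024/2501 D=2048/3121 F=1024/3121] → run F
t=5: vr[A=1024/1277 B=1024/2501 D=2048/3121 F=2048/3121] → run B
t=6: vr[A=1024/1277 B=2048/2501 D=2048/3121 F=2048/3121 G=2048/3121] → run D
t=7: vr[A=1024/1277 B=2048/2501 D=3072/3121 F=2048/3121 G=2048/3121] → run F
t=8: vr[A=1024/1277 B=2048/2501 D=3072/3121 G=2048/3121] → run G
t=9: vr[A=1024/1277 B=2048/2501 D=3072/3121 G=5811200/3985517] → run A
t=10: vr[A=2048/1277 B=2048/2501 D=3072/3121 G=5811200/3985517] → run B
t=11: vr[A=2048/1277 B=3072/2501 D=3072/3121 G=5811200/3985517] → run D
t=12: vr[A=2048/1277 B=3072/2501 G=5811200/3985517] → run B
t=13: vr[A=2048/1277 B=4096/2501 G=5811200/3985517] → run G
t=14: vr[A=2048/1277 B=4096/2501 G=9007104/3985517] → run A
t=15: vr[A=3072/1277 B=4096/2501 G=9007104/3985517] → run B
t=16: vr[A=3072/1277 B=5120/2501 G=9007104/3985517] → run B
t=17: vr[A=3072/1277 B=6144/2501 G=9007104/3985517] → run G
t=18: vr[A=3072/1277 B=6144/2501 G=12203008/3985517] → run A
t=19: vr[A=4096/1277 B=6144/2501 G=12203008/3985517] → run B
t=20: vr[A=4096/1277 G=12203008/3985517] → run G
t=21: vr[A=4096/1277 G=15398912/3985517] → run A
t=22: vr[A=5120/1277 G=15398912/3985517] → run G
t=23: vr[A=5120/1277 G=18594816/3985517] → run A
t=24: vr[A=6144/1277 G=18594816/3985517] → run G
t=25: vr[A=6144/1277 G=21790720/3985517] → run A
t=26: vr[A=7168/1277 G=21790720/3985517] → run G
t=27: vr[A=7168/1277] → run A
t=28: (idle)
t=29: (idle)
t=30: (idle)
t=31: (idle)
t=32: (idle)
t=33: (idle)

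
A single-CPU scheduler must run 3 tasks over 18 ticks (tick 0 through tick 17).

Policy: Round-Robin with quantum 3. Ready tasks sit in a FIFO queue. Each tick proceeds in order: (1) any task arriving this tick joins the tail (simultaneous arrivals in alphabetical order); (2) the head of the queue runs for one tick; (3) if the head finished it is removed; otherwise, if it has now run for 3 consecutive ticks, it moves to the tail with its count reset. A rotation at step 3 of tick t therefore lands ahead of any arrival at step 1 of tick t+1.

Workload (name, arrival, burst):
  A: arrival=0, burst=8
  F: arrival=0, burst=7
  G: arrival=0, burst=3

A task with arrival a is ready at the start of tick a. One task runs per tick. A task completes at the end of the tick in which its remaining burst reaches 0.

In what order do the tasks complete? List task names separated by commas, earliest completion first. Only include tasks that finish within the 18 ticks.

completion order = G, A, F

t=0: queue=[A,F,G] q_used=0 → run A
t=1: queue=[A,F,G] q_used=1 → run A
t=2: queue=[A,F,G] q_used=2 → run A
t=3: queue=[F,G,A] q_used=0 → run F
t=4: queue=[F,G,A] q_used=1 → run F
t=5: queue=[F,G,A] q_used=2 → run F
t=6: queue=[G,A,F] q_used=0 → run G
t=7: queue=[G,A,F] q_used=1 → run G
t=8: queue=[G,A,F] q_used=2 → run G
t=9: queue=[A,F] q_used=0 → run A
t=10: queue=[A,F] q_used=1 → run A
t=11: queue=[A,F] q_used=2 → run A
t=12: queue=[F,A] q_used=0 → run F
t=13: queue=[F,A] q_used=1 → run F
t=14: queue=[F,A] q_used=2 → run F
t=15: queue=[A,F] q_used=0 → run A
t=16: queue=[A,F] q_used=1 → run A
t=17: queue=[F] q_used=0 → run F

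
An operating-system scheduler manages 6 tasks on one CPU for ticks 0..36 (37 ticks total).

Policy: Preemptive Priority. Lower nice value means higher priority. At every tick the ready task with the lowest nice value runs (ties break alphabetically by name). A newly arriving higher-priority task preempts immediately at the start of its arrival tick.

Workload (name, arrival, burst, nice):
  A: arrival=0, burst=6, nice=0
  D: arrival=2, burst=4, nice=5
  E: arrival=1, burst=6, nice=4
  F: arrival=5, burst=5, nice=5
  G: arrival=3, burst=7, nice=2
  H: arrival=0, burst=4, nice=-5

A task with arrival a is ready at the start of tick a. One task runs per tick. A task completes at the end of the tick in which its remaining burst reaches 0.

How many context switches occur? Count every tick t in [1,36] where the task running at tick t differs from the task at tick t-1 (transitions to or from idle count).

context switches = 6

t=0: ready={A,H} → run H
t=1: ready={A,E,H} → run H
t=2: ready={A,D,E,H} → run H
t=3: ready={A,D,E,G,H} → run H
t=4: ready={A,D,E,G} → run A
t=5: ready={A,D,E,F,G} → run A
t=6: ready={A,D,E,F,G} → run A
t=7: ready={A,D,E,F,G} → run A
t=8: ready={A,D,E,F,G} → run A
t=9: ready={A,D,E,F,G} → run A
t=10: ready={D,E,F,G} → run G
t=11: ready={D,E,F,G} → run G
t=12: ready={D,E,F,G} → run G
t=13: ready={D,E,F,G} → run G
t=14: ready={D,E,F,G} → run G
t=15: ready={D,E,F,G} → run G
t=16: ready={D,E,F,G} → run G
t=17: ready={D,E,F} → run E
t=18: ready={D,E,F} → run E
t=19: ready={D,E,F} → run E
t=20: ready={D,E,F} → run E
t=21: ready={D,E,F} → run E
t=22: ready={D,E,F} → run E
t=23: ready={D,F} → run D
t=24: ready={D,F} → run D
t=25: ready={D,F} → run D
t=26: ready={D,F} → run D
t=27: ready={F} → run F
t=28: ready={F} → run F
t=29: ready={F} → run F
t=30: ready={F} → run F
t=31: ready={F} → run F
t=32: (idle)
t=33: (idle)
t=34: (idle)
t=35: (idle)
t=36: (idle)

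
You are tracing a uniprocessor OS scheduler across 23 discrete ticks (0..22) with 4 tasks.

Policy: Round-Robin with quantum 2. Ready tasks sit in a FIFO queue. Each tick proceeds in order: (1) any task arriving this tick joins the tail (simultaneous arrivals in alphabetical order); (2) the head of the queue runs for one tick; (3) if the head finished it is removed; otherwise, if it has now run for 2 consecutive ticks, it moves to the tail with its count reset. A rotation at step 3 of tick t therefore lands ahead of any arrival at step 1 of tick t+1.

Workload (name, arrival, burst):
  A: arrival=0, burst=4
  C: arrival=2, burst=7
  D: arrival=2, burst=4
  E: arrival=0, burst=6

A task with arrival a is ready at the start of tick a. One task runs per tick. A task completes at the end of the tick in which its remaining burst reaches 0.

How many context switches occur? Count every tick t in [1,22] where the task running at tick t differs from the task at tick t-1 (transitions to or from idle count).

context switches = 10

t=0: queue=[A,E] q_used=0 → run A
t=1: queue=[A,E] q_used=1 → run A
t=2: queue=[E,A,C,D] q_used=0 → run E
t=3: queue=[E,A,C,D] q_used=1 → run E
t=4: queue=[A,C,D,E] q_used=0 → run A
t=5: queue=[A,C,D,E] q_used=1 → run A
t=6: queue=[C,D,E] q_used=0 → run C
t=7: queue=[C,D,E] q_used=1 → run C
t=8: queue=[D,E,C] q_used=0 → run D
t=9: queue=[D,E,C] q_used=1 → run D
t=10: queue=[E,C,D] q_used=0 → run E
t=11: queue=[E,C,D] q_used=1 → run E
t=12: queue=[C,D,E] q_used=0 → run C
t=13: queue=[C,D,E] q_used=1 → run C
t=14: queue=[D,E,C] q_used=0 → run D
t=15: queue=[D,E,C] q_used=1 → run D
t=16: queue=[E,C] q_used=0 → run E
t=17: queue=[E,C] q_used=1 → run E
t=18: queue=[C] q_used=0 → run C
t=19: queue=[C] q_used=1 → run C
t=20: queue=[C] q_used=0 → run C
t=21: (idle)
t=22: (idle)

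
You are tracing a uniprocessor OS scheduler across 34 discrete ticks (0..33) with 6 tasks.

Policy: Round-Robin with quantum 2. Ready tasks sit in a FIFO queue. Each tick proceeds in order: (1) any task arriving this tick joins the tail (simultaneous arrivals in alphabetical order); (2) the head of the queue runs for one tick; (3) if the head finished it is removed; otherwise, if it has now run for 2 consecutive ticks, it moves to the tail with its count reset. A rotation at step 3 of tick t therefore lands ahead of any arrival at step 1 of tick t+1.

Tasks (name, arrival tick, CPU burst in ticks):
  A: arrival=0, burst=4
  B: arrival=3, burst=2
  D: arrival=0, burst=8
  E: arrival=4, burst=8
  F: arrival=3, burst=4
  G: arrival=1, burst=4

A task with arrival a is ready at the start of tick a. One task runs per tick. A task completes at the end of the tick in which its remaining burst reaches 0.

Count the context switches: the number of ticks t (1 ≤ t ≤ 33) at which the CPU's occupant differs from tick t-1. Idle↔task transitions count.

t=0: queue=[A,D] q_used=0 → run A
t=1: queue=[A,D,G] q_used=1 → run A
t=2: queue=[D,G,A] q_used=0 → run D
t=3: queue=[D,G,A,B,F] q_used=1 → run D
t=4: queue=[G,A,B,F,D,E] q_used=0 → run G
t=5: queue=[G,A,B,F,D,E] q_used=1 → run G
t=6: queue=[A,B,F,D,E,G] q_used=0 → run A
t=7: queue=[A,B,F,D,E,G] q_used=1 → run A
t=8: queue=[B,F,D,E,G] q_used=0 → run B
t=9: queue=[B,F,D,E,G] q_used=1 → run B
t=10: queue=[F,D,E,G] q_used=0 → run F
t=11: queue=[F,D,E,G] q_used=1 → run F
t=12: queue=[D,E,G,F] q_used=0 → run D
t=13: queue=[D,E,G,F] q_used=1 → run D
t=14: queue=[E,G,F,D] q_used=0 → run E
t=15: queue=[E,G,F,D] q_used=1 → run E
t=16: queue=[G,F,D,E] q_used=0 → run G
t=17: queue=[G,F,D,E] q_used=1 → run G
t=18: queue=[F,D,E] q_used=0 → run F
t=19: queue=[F,D,E] q_used=1 → run F
t=20: queue=[D,E] q_used=0 → run D
t=21: queue=[D,E] q_used=1 → run D
t=22: queue=[E,D] q_used=0 → run E
t=23: queue=[E,D] q_used=1 → run E
t=24: queue=[D,E] q_used=0 → run D
t=25: queue=[D,E] q_used=1 → run D
t=26: queue=[E] q_used=0 → run E
t=27: queue=[E] q_used=1 → run E
t=28: queue=[E] q_used=0 → run E
t=29: queue=[E] q_used=1 → run E
t=30: (idle)
t=31: (idle)
t=32: (idle)
t=33: (idle)

context switches = 14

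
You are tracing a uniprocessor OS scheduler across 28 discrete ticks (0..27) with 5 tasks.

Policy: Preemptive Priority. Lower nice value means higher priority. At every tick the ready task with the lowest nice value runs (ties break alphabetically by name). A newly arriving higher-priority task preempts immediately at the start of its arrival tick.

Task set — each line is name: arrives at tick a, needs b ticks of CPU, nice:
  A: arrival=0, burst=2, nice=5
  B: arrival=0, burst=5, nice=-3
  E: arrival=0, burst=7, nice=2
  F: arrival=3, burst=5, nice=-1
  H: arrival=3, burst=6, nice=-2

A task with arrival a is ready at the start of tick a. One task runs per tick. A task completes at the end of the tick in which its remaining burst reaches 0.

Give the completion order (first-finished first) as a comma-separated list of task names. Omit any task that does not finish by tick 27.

t=0: ready={A,B,E} → run B
t=1: ready={A,B,E} → run B
t=2: ready={A,B,E} → run B
t=3: ready={A,B,E,F,H} → run B
t=4: ready={A,B,E,F,H} → run B
t=5: ready={A,E,F,H} → run H
t=6: ready={A,E,F,H} → run H
t=7: ready={A,E,F,H} → run H
t=8: ready={A,E,F,H} → run H
t=9: ready={A,E,F,H} → run H
t=10: ready={A,E,F,H} → run H
t=11: ready={A,E,F} → run F
t=12: ready={A,E,F} → run F
t=13: ready={A,E,F} → run F
t=14: ready={A,E,F} → run F
t=15: ready={A,E,F} → run F
t=16: ready={A,E} → run E
t=17: ready={A,E} → run E
t=18: ready={A,E} → run E
t=19: ready={A,E} → run E
t=20: ready={A,E} → run E
t=21: ready={A,E} → run E
t=22: ready={A,E} → run E
t=23: ready={A} → run A
t=24: ready={A} → run A
t=25: (idle)
t=26: (idle)
t=27: (idle)

completion order = B, H, F, E, A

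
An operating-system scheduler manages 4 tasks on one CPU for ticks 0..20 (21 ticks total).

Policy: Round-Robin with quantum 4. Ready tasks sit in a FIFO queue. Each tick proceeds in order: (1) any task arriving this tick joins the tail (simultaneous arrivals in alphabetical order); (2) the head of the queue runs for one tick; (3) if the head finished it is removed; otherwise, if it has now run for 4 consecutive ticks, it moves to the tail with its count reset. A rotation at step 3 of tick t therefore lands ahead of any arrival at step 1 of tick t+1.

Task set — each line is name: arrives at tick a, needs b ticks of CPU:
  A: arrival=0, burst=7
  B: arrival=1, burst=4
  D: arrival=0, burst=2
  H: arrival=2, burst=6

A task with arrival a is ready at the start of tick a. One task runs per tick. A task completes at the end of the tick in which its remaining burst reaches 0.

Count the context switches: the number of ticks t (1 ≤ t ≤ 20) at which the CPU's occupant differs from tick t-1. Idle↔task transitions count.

context switches = 6

t=0: queue=[A,D] q_used=0 → run A
t=1: queue=[A,D,B] q_used=1 → run A
t=2: queue=[A,D,B,H] q_used=2 → run A
t=3: queue=[A,D,B,H] q_used=3 → run A
t=4: queue=[D,B,H,A] q_used=0 → run D
t=5: queue=[D,B,H,A] q_used=1 → run D
t=6: queue=[B,H,A] q_used=0 → run B
t=7: queue=[B,H,A] q_used=1 → run B
t=8: queue=[B,H,A] q_used=2 → run B
t=9: queue=[B,H,A] q_used=3 → run B
t=10: queue=[H,A] q_used=0 → run H
t=11: queue=[H,A] q_used=1 → run H
t=12: queue=[H,A] q_used=2 → run H
t=13: queue=[H,A] q_used=3 → run H
t=14: queue=[A,H] q_used=0 → run A
t=15: queue=[A,H] q_used=1 → run A
t=16: queue=[A,H] q_used=2 → run A
t=17: queue=[H] q_used=0 → run H
t=18: queue=[H] q_used=1 → run H
t=19: (idle)
t=20: (idle)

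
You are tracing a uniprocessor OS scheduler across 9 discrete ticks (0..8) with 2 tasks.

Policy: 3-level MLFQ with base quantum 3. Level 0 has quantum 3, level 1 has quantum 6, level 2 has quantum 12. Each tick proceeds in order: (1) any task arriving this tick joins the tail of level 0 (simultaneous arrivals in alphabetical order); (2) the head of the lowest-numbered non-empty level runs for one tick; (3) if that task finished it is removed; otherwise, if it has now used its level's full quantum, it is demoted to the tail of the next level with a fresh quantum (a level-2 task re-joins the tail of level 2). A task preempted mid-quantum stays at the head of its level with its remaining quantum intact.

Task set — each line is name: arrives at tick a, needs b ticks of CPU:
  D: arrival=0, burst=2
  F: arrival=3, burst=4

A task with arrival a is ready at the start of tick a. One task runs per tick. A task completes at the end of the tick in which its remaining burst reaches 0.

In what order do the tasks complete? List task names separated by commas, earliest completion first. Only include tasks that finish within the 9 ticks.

t=0: L0/L1/L2 = D/-/- → run D
t=1: L0/L1/L2 = D/-/- → run D
t=2: (idle)
t=3: L0/L1/L2 = F/-/- → run F
t=4: L0/L1/L2 = F/-/- → run F
t=5: L0/L1/L2 = F/-/- → run F
t=6: L0/L1/L2 = -/F/- → run F
t=7: (idle)
t=8: (idle)

completion order = D, F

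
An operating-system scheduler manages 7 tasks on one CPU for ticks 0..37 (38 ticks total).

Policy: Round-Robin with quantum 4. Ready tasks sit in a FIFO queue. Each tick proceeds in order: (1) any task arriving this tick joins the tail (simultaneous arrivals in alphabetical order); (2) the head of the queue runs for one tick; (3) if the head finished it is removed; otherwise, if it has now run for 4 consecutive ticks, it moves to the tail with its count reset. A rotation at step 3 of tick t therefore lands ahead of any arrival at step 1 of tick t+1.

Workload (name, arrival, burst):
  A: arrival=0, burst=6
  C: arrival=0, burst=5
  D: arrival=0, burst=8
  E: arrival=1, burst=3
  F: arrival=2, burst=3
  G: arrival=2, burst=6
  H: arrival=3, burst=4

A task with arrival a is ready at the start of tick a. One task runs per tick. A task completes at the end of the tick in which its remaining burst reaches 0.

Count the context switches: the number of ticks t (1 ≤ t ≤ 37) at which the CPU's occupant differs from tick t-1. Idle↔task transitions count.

t=0: queue=[A,C,D] q_used=0 → run A
t=1: queue=[A,C,D,E] q_used=1 → run A
t=2: queue=[A,C,D,E,F,G] q_used=2 → run A
t=3: queue=[A,C,D,E,F,G,H] q_used=3 → run A
t=4: queue=[C,D,E,F,G,H,A] q_used=0 → run C
t=5: queue=[C,D,E,F,G,H,A] q_used=1 → run C
t=6: queue=[C,D,E,F,G,H,A] q_used=2 → run C
t=7: queue=[C,D,E,F,G,H,A] q_used=3 → run C
t=8: queue=[D,E,F,G,H,A,C] q_used=0 → run D
t=9: queue=[D,E,F,G,H,A,C] q_used=1 → run D
t=10: queue=[D,E,F,G,H,A,C] q_used=2 → run D
t=11: queue=[D,E,F,G,H,A,C] q_used=3 → run D
t=12: queue=[E,F,G,H,A,C,D] q_used=0 → run E
t=13: queue=[E,F,G,H,A,C,D] q_used=1 → run E
t=14: queue=[E,F,G,H,A,C,D] q_used=2 → run E
t=15: queue=[F,G,H,A,C,D] q_used=0 → run F
t=16: queue=[F,G,H,A,C,D] q_used=1 → run F
t=17: queue=[F,G,H,A,C,D] q_used=2 → run F
t=18: queue=[G,H,A,C,D] q_used=0 → run G
t=19: queue=[G,H,A,C,D] q_used=1 → run G
t=20: queue=[G,H,A,C,D] q_used=2 → run G
t=21: queue=[G,H,A,C,D] q_used=3 → run G
t=22: queue=[H,A,C,D,G] q_used=0 → run H
t=23: queue=[H,A,C,D,G] q_used=1 → run H
t=24: queue=[H,A,C,D,G] q_used=2 → run H
t=25: queue=[H,A,C,D,G] q_used=3 → run H
t=26: queue=[A,C,D,G] q_used=0 → run A
t=27: queue=[A,C,D,G] q_used=1 → run A
t=28: queue=[C,D,G] q_used=0 → run C
t=29: queue=[D,G] q_used=0 → run D
t=30: queue=[D,G] q_used=1 → run D
t=31: queue=[D,G] q_used=2 → run D
t=32: queue=[D,G] q_used=3 → run D
t=33: queue=[G] q_used=0 → run G
t=34: queue=[G] q_used=1 → run G
t=35: (idle)
t=36: (idle)
t=37: (idle)

context switches = 11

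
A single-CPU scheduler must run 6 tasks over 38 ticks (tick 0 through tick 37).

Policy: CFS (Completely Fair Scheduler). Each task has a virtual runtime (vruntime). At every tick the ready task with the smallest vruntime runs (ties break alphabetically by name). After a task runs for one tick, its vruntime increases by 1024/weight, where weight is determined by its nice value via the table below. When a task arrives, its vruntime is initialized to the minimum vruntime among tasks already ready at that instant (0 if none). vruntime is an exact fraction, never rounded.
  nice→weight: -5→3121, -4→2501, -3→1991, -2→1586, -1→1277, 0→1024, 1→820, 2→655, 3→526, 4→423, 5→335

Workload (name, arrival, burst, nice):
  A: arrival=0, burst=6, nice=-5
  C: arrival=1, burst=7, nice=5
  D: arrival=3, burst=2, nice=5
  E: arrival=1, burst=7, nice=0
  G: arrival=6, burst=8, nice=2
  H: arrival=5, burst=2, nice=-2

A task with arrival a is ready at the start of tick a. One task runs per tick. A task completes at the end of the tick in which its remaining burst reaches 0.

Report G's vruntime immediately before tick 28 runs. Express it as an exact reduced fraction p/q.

vruntime(G, start of tick 28) = 23712768/2044255

t=0: vr[A=0] → run A
t=1: vr[A=1024/3121 C=1024/3121 E=1024/3121] → run A
t=2: vr[A=2048/3121 C=1024/3121 E=1024/3121] → run C
t=3: vr[A=2048/3121 C=3538944/1045535 D=1024/3121 E=1024/3121] → run D
t=4: vr[A=2048/3121 C=3538944/1045535 D=3538944/1045535 E=1024/3121] → run E
t=5: vr[A=2048/3121 C=3538944/1045535 D=3538944/1045535 E=4145/3121 H=2048/3121] → run A
t=6: vr[A=3072/3121 C=3538944/1045535 D=3538944/1045535 E=4145/3121 G=2048/3121 H=2048/3121] → run G
t=7: vr[A=3072/3121 C=3538944/1045535 D=3538944/1045535 E=4145/3121 G=4537344/2044255 H=2048/3121] → run H
t=8: vr[A=3072/3121 C=3538944/1045535 D=3538944/1045535 E=4145/3121 G=4537344/2044255 H=3222016/2474953] → run A
t=9: vr[A=4096/3121 C=3538944/1045535 D=3538944/1045535 E=4145/3121 G=4537344/2044255 H=3222016/2474953] → run H
t=10: vr[A=4096/3121 C=3538944/1045535 D=3538944/1045535 E=4145/3121 G=4537344/2044255] → run A
t=11: vr[A=5120/3121 C=3538944/1045535 D=3538944/1045535 E=4145/3121 G=4537344/2044255] → run E
t=12: vr[A=5120/3121 C=3538944/1045535 D=3538944/1045535 E=7266/3121 G=4537344/2044255] → run A
t=13: vr[C=3538944/1045535 D=3538944/1045535 E=7266/3121 G=4537344/2044255] → run G
t=14: vr[C=3538944/1045535 D=3538944/1045535 E=7266/3121 G=7733248/2044255] → run E
t=15: vr[C=3538944/1045535 D=3538944/1045535 E=10387/3121 G=7733248/2044255] → run E
t=16: vr[C=3538944/1045535 D=3538944/1045535 E=13508/3121 G=7733248/2044255] → run C
t=17: vr[C=6734848/1045535 D=3538944/1045535 E=13508/3121 G=7733248/2044255] → run D
t=18: vr[C=6734848/1045535 E=13508/3121 G=7733248/2044255] → run G
t=19: vr[C=6734848/1045535 E=13508/3121 G=10929152/2044255] → run E
t=20: vr[C=6734848/1045535 E=16629/3121 G=10929152/2044255] → run E
t=21: vr[C=6734848/1045535 E=19750/3121 G=10929152/2044255] → run G
t=22: vr[C=6734848/1045535 E=19750/3121 G=14125056/2044255] → run E
t=23: vr[C=6734848/1045535 G=14125056/2044255] → run C
t=24: vr[C=9930752/1045535 G=14125056/2044255] → run G
t=25: vr[C=9930752/1045535 G=3464192/408851] → run G
t=26: vr[C=9930752/1045535 G=20516864/2044255] → run C
t=27: vr[C=13126656/1045535 G=20516864/2044255] → run G
t=28: vr[C=13126656/1045535 G=23712768/2044255] → run G
t=29: vr[C=13126656/1045535] → run C
t=30: vr[C=3264512/209107] → run C
t=31: vr[C=19518464/1045535] → run C
t=32: (idle)
t=33: (idle)
t=34: (idle)
t=35: (idle)
t=36: (idle)
t=37: (idle)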